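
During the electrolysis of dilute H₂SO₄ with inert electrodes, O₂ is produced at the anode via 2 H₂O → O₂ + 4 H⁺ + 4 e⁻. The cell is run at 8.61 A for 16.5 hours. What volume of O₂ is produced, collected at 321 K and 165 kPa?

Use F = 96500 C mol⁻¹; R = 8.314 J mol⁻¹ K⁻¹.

21.4 L

Q = I·t = 8.610 A × 59400 s = 511400 C.
n(e⁻) = Q/F = 511400 / 96500 = 5.300 mol.
4 electrons are transferred per O₂ molecule, so n(O₂) = 5.300 / 4 = 1.325 mol.
V = nRT/P = (1.325 × 8.314 × 321) / (165 × 10³ Pa) = 0.0214 m³ = 21.4 L.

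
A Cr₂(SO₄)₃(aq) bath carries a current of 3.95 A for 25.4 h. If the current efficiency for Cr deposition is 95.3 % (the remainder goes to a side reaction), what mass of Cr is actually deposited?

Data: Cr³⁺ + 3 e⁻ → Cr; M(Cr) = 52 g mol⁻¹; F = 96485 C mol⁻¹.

Q = I·t = 3.950 × 91440 = 361200 C.
n(e⁻) = 361200/96485 = 3.743 mol; theoretically n(Cr) = 3.743/3 = 1.248 mol, m_theo = 64.89 g.
At 95.3 % efficiency, m_actual = 0.953 × 64.89 = 61.8 g.

61.8 g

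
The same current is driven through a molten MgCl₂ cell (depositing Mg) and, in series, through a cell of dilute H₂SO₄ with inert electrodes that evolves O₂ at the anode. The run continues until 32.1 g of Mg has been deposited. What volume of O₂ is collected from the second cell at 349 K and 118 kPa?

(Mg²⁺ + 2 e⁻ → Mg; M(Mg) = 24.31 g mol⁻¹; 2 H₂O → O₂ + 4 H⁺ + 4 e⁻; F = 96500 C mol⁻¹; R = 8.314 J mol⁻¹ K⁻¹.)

16.2 L

n(Mg) = 32.1 / 24.31 = 1.320 mol, so n(e⁻) = 2 × 1.320 = 2.641 mol.
The cells are in series, so the same 2.641 mol of electrons passes through the second cell.
2 H₂O → O₂ + 4 H⁺ + 4 e⁻ — 4 mol e⁻ per mol O₂, so n(O₂) = 2.641/4 = 0.6602 mol.
V = nRT/P = (0.6602 × 8.314 × 349) / (118 × 10³) = 0.0162 m³ = 16.2 L.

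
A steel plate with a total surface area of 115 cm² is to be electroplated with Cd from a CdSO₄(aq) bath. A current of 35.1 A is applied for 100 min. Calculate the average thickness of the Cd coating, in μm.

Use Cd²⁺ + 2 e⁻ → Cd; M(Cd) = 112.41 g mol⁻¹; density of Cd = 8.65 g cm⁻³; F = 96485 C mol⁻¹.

Q = I·t = 35.10 × 6000.0 = 210600 C; n(e⁻) = 2.183 mol.
n(Cd) = n(e⁻)/2 = 1.091 mol, so m = 1.091 × 112.41 = 122.7 g.
Volume = m/ρ = 122.7 / 8.65 = 14.18 cm³.
Thickness = V/A = 14.18 / 115 = 0.123 cm = 1230 μm.

1230 μm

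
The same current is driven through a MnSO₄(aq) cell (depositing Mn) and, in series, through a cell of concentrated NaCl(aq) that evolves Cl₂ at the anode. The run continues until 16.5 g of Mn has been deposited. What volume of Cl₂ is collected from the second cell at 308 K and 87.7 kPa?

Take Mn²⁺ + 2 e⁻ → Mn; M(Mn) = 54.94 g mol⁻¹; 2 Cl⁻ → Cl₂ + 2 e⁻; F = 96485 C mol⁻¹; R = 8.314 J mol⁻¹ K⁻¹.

n(Mn) = 16.5 / 54.94 = 0.3003 mol, so n(e⁻) = 2 × 0.3003 = 0.6007 mol.
The cells are in series, so the same 0.6007 mol of electrons passes through the second cell.
2 Cl⁻ → Cl₂ + 2 e⁻ — 2 mol e⁻ per mol Cl₂, so n(Cl₂) = 0.6007/2 = 0.3003 mol.
V = nRT/P = (0.3003 × 8.314 × 308) / (87.7 × 10³) = 0.00877 m³ = 8.77 L.

8.77 L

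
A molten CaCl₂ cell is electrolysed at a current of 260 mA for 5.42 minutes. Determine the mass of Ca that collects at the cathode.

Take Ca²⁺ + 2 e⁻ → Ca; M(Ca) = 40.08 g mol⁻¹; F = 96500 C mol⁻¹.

0.0176 g

Q = I·t = 0.2600 A × 325.20 s = 84.55 C.
n(e⁻) = Q/F = 84.55 / 96500 = 0.0008762 mol.
Ca²⁺ + 2 e⁻ → Ca, so n(Ca) = n(e⁻)/2 = 0.0004381 mol.
m = n·M = 0.0004381 × 40.08 = 0.0176 g.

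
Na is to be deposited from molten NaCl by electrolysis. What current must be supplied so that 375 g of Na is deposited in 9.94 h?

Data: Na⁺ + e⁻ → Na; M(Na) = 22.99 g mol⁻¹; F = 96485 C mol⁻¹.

n(Na) = 375 / 22.99 = 16.31 mol.
n(e⁻) = 1 × 16.31 = 16.31 mol.
Q = n(e⁻)·F = 16.31 × 96485 = 1574000 C.
I = Q/t = 1574000 / 35784 s = 44.0 A.

44.0 A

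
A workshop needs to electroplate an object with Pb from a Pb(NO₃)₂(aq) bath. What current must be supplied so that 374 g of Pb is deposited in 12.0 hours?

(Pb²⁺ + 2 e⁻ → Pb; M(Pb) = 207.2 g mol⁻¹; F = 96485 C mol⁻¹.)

8.06 A

n(Pb) = 374 / 207.2 = 1.805 mol.
n(e⁻) = 2 × 1.805 = 3.610 mol.
Q = n(e⁻)·F = 3.610 × 96485 = 348300 C.
I = Q/t = 348300 / 43200 s = 8.06 A.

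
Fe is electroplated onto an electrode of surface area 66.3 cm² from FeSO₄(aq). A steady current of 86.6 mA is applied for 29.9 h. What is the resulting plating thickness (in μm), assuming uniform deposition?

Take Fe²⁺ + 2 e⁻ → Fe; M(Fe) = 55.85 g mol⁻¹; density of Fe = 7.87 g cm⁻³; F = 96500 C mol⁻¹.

Q = I·t = 0.08660 × 107640 = 9322 C; n(e⁻) = 0.09660 mol.
n(Fe) = n(e⁻)/2 = 0.04830 mol, so m = 0.04830 × 55.85 = 2.697 g.
Volume = m/ρ = 2.697 / 7.87 = 0.3428 cm³.
Thickness = V/A = 0.3428 / 66.3 = 0.00517 cm = 51.7 μm.

51.7 μm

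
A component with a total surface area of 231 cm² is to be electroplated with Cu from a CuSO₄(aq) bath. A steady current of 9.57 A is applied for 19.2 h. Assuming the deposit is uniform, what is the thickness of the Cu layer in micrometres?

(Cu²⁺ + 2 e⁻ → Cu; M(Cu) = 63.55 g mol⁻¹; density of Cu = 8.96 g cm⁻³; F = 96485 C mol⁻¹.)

1050 μm

Q = I·t = 9.570 × 69120 = 661500 C; n(e⁻) = 6.856 mol.
n(Cu) = n(e⁻)/2 = 3.428 mol, so m = 3.428 × 63.55 = 217.8 g.
Volume = m/ρ = 217.8 / 8.96 = 24.31 cm³.
Thickness = V/A = 24.31 / 231 = 0.105 cm = 1050 μm.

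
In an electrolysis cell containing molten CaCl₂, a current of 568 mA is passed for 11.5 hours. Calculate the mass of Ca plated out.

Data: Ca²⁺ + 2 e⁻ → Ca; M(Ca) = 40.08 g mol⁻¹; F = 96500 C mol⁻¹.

Q = I·t = 0.5680 A × 41400 s = 23520 C.
n(e⁻) = Q/F = 23520 / 96500 = 0.2437 mol.
Ca²⁺ + 2 e⁻ → Ca, so n(Ca) = n(e⁻)/2 = 0.1218 mol.
m = n·M = 0.1218 × 40.08 = 4.88 g.

4.88 g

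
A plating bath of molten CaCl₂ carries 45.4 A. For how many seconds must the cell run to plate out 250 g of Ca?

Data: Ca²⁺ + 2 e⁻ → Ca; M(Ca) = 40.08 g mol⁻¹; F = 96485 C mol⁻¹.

26500 s

n(Ca) = m/M = 250 / 40.08 = 6.238 mol.
Each Ca atom requires 2 electrons, so n(e⁻) = 2 × 6.238 = 12.48 mol.
Q = n(e⁻)·F = 12.48 × 96485 = 1204000 C.
t = Q/I = 1204000 / 45.40 A = 26510 s.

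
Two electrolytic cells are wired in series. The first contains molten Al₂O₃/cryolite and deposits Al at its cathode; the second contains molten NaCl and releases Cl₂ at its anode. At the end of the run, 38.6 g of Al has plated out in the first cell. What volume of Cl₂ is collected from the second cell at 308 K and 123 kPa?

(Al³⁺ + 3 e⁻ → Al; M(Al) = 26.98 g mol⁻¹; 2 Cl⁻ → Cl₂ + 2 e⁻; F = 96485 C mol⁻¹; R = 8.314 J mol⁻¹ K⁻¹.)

n(Al) = 38.6 / 26.98 = 1.431 mol, so n(e⁻) = 3 × 1.431 = 4.292 mol.
The cells are in series, so the same 4.292 mol of electrons passes through the second cell.
2 Cl⁻ → Cl₂ + 2 e⁻ — 2 mol e⁻ per mol Cl₂, so n(Cl₂) = 4.292/2 = 2.146 mol.
V = nRT/P = (2.146 × 8.314 × 308) / (123 × 10³) = 0.0447 m³ = 44.7 L.

44.7 L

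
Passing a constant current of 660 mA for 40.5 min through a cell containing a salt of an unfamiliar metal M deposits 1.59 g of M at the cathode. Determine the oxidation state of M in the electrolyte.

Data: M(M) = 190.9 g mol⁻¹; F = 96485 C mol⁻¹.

+2

Q = I·t = 0.6600 A × 2430.0 s = 1604 C, so n(e⁻) = 1604/96485 = 0.01662 mol.
n(M) deposited = 1.59 / 190.9 = 0.008329 mol.
Electrons per atom = n(e⁻)/n(M) = 0.01662 / 0.008329 = 2.00 ≈ 2, so the ion is M²⁺.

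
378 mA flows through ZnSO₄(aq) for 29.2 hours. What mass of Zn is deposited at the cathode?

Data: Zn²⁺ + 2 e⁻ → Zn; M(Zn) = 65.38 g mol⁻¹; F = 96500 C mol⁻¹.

13.5 g

Q = I·t = 0.3780 A × 105120 s = 39740 C.
n(e⁻) = Q/F = 39740 / 96500 = 0.4118 mol.
Zn²⁺ + 2 e⁻ → Zn, so n(Zn) = n(e⁻)/2 = 0.2059 mol.
m = n·M = 0.2059 × 65.38 = 13.5 g.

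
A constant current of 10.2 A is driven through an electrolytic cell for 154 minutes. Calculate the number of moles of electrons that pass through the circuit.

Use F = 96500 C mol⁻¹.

0.977 mol

Q = I·t = 10.20 A × 9240.0 s = 94250 C.
n(e⁻) = Q/F = 94250 / 96500 = 0.977 mol.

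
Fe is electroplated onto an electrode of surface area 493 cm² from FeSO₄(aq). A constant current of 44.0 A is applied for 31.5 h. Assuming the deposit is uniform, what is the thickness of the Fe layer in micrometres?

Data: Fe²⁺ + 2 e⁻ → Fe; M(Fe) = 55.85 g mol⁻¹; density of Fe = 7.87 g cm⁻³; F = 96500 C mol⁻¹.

Q = I·t = 44.00 × 113400 = 4990000 C; n(e⁻) = 51.71 mol.
n(Fe) = n(e⁻)/2 = 25.85 mol, so m = 25.85 × 55.85 = 1444 g.
Volume = m/ρ = 1444 / 7.87 = 183.5 cm³.
Thickness = V/A = 183.5 / 493 = 0.372 cm = 3720 μm.

3720 μm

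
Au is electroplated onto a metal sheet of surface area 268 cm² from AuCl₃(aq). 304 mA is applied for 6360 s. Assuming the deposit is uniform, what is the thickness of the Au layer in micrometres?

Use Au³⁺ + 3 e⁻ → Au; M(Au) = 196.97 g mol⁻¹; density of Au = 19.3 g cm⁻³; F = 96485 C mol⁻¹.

2.54 μm

Q = I·t = 0.3040 × 6360.0 = 1933 C; n(e⁻) = 0.02004 mol.
n(Au) = n(e⁻)/3 = 0.006680 mol, so m = 0.006680 × 196.97 = 1.316 g.
Volume = m/ρ = 1.316 / 19.3 = 0.06817 cm³.
Thickness = V/A = 0.06817 / 268 = 2.54 × 10⁻⁴ cm = 2.54 μm.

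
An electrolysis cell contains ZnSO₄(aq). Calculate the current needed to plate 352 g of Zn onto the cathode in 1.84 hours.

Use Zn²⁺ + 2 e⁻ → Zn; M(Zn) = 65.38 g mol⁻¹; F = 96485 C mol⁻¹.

n(Zn) = 352 / 65.38 = 5.384 mol.
n(e⁻) = 2 × 5.384 = 10.77 mol.
Q = n(e⁻)·F = 10.77 × 96485 = 1039000 C.
I = Q/t = 1039000 / 6624.0 s = 157 A.

157 A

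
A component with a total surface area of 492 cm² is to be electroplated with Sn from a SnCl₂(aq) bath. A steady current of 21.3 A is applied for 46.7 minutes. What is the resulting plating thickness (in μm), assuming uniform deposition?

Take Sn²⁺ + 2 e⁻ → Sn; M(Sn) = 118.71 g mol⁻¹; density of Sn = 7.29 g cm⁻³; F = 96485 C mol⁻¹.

102 μm

Q = I·t = 21.30 × 2802.0 = 59680 C; n(e⁻) = 0.6186 mol.
n(Sn) = n(e⁻)/2 = 0.3093 mol, so m = 0.3093 × 118.71 = 36.72 g.
Volume = m/ρ = 36.72 / 7.29 = 5.036 cm³.
Thickness = V/A = 5.036 / 492 = 0.0102 cm = 102 μm.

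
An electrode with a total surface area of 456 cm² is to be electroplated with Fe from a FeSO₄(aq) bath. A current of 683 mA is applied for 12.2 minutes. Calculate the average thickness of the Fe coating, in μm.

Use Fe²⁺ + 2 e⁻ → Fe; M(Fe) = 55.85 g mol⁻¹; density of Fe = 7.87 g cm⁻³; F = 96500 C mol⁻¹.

0.403 μm

Q = I·t = 0.6830 × 732.00 = 500.0 C; n(e⁻) = 0.005181 mol.
n(Fe) = n(e⁻)/2 = 0.002590 mol, so m = 0.002590 × 55.85 = 0.1447 g.
Volume = m/ρ = 0.1447 / 7.87 = 0.01838 cm³.
Thickness = V/A = 0.01838 / 456 = 4.03 × 10⁻⁵ cm = 0.403 μm.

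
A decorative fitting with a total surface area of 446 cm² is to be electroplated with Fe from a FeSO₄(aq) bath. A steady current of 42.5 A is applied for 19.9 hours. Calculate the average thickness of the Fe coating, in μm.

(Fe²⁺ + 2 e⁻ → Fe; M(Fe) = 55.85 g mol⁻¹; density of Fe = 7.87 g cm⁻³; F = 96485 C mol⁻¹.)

2510 μm

Q = I·t = 42.50 × 71640 = 3045000 C; n(e⁻) = 31.56 mol.
n(Fe) = n(e⁻)/2 = 15.78 mol, so m = 15.78 × 55.85 = 881.2 g.
Volume = m/ρ = 881.2 / 7.87 = 112.0 cm³.
Thickness = V/A = 112.0 / 446 = 0.251 cm = 2510 μm.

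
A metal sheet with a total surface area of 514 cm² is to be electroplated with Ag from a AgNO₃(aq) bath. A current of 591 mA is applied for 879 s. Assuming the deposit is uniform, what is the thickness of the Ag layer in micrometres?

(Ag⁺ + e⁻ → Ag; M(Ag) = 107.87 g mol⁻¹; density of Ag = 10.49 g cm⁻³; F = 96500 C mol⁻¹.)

Q = I·t = 0.5910 × 879.00 = 519.5 C; n(e⁻) = 0.005383 mol.
n(Ag) = n(e⁻)/1 = 0.005383 mol, so m = 0.005383 × 107.87 = 0.5807 g.
Volume = m/ρ = 0.5807 / 10.49 = 0.05536 cm³.
Thickness = V/A = 0.05536 / 514 = 1.08 × 10⁻⁴ cm = 1.08 μm.

1.08 μm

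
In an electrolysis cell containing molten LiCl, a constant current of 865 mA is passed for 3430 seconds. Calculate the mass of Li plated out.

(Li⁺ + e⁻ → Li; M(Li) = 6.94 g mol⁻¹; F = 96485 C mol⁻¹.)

Q = I·t = 0.8650 A × 3430.0 s = 2967 C.
n(e⁻) = Q/F = 2967 / 96485 = 0.03075 mol.
Li⁺ + e⁻ → Li, so n(Li) = n(e⁻)/1 = 0.03075 mol.
m = n·M = 0.03075 × 6.94 = 0.213 g.

0.213 g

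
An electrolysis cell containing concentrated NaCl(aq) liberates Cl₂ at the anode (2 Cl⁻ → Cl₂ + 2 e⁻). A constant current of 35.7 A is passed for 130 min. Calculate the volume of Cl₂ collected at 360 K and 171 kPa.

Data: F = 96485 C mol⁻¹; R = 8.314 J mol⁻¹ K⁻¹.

25.3 L

Q = I·t = 35.70 A × 7800.0 s = 278500 C.
n(e⁻) = Q/F = 278500 / 96485 = 2.886 mol.
2 electrons are transferred per Cl₂ molecule, so n(Cl₂) = 2.886 / 2 = 1.443 mol.
V = nRT/P = (1.443 × 8.314 × 360) / (171 × 10³ Pa) = 0.0253 m³ = 25.3 L.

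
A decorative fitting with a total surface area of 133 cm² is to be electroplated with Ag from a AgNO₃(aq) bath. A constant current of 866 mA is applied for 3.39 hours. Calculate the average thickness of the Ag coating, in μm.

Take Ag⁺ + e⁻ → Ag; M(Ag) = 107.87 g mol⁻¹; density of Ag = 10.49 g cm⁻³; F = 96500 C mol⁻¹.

Q = I·t = 0.8660 × 12204 = 10570 C; n(e⁻) = 0.1095 mol.
n(Ag) = n(e⁻)/1 = 0.1095 mol, so m = 0.1095 × 107.87 = 11.81 g.
Volume = m/ρ = 11.81 / 10.49 = 1.126 cm³.
Thickness = V/A = 1.126 / 133 = 0.00847 cm = 84.7 μm.

84.7 μm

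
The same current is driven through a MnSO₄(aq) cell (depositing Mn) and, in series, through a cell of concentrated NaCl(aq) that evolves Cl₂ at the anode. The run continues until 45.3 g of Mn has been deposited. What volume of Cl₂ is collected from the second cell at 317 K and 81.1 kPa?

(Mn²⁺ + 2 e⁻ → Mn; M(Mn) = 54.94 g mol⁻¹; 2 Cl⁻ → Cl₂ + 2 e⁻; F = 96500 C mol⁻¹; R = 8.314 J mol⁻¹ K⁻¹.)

26.8 L

n(Mn) = 45.3 / 54.94 = 0.8245 mol, so n(e⁻) = 2 × 0.8245 = 1.649 mol.
The cells are in series, so the same 1.649 mol of electrons passes through the second cell.
2 Cl⁻ → Cl₂ + 2 e⁻ — 2 mol e⁻ per mol Cl₂, so n(Cl₂) = 1.649/2 = 0.8245 mol.
V = nRT/P = (0.8245 × 8.314 × 317) / (81.1 × 10³) = 0.0268 m³ = 26.8 L.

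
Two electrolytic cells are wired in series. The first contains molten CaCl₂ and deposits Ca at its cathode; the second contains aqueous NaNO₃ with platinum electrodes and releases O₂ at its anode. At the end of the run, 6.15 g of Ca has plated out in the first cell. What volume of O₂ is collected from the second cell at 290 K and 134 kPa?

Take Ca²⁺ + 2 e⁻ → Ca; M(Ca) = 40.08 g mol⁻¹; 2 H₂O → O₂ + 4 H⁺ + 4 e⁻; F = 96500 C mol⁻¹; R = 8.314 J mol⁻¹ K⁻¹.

n(Ca) = 6.15 / 40.08 = 0.1534 mol, so n(e⁻) = 2 × 0.1534 = 0.3069 mol.
The cells are in series, so the same 0.3069 mol of electrons passes through the second cell.
2 H₂O → O₂ + 4 H⁺ + 4 e⁻ — 4 mol e⁻ per mol O₂, so n(O₂) = 0.3069/4 = 0.07672 mol.
V = nRT/P = (0.07672 × 8.314 × 290) / (134 × 10³) = 0.00138 m³ = 1.38 L.

1.38 L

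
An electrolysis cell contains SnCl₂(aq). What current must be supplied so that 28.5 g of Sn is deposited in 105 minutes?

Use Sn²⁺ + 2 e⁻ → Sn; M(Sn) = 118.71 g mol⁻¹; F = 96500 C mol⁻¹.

n(Sn) = 28.5 / 118.71 = 0.2401 mol.
n(e⁻) = 2 × 0.2401 = 0.4802 mol.
Q = n(e⁻)·F = 0.4802 × 96500 = 46340 C.
I = Q/t = 46340 / 6300.0 s = 7.35 A.

7.35 A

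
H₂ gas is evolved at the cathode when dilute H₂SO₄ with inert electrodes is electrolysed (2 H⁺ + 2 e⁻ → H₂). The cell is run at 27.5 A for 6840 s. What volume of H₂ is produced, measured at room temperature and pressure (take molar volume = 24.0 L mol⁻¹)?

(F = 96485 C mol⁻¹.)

Q = I·t = 27.50 A × 6840.0 s = 188100 C.
n(e⁻) = Q/F = 188100 / 96485 = 1.950 mol.
2 electrons are transferred per H₂ molecule, so n(H₂) = 1.950 / 2 = 0.9748 mol.
V = n × V_m = 0.9748 × 24.0 = 23.4 L.

23.4 L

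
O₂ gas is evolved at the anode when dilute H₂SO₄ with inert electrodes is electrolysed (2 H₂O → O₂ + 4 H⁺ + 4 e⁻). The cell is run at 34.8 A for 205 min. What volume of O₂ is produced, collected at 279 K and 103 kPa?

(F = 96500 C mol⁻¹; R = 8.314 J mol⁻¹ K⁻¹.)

Q = I·t = 34.80 A × 12300 s = 428000 C.
n(e⁻) = Q/F = 428000 / 96500 = 4.436 mol.
4 electrons are transferred per O₂ molecule, so n(O₂) = 4.436 / 4 = 1.109 mol.
V = nRT/P = (1.109 × 8.314 × 279) / (103 × 10³ Pa) = 0.0250 m³ = 25.0 L.

25.0 L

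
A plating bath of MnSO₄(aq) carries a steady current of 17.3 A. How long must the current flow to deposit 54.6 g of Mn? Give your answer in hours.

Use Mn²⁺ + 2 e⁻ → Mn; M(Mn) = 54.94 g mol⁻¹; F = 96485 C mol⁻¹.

n(Mn) = m/M = 54.6 / 54.94 = 0.9938 mol.
Each Mn atom requires 2 electrons, so n(e⁻) = 2 × 0.9938 = 1.988 mol.
Q = n(e⁻)·F = 1.988 × 96485 = 191800 C.
t = Q/I = 191800 / 17.30 A = 11090 s = 3.08 h.

3.08 h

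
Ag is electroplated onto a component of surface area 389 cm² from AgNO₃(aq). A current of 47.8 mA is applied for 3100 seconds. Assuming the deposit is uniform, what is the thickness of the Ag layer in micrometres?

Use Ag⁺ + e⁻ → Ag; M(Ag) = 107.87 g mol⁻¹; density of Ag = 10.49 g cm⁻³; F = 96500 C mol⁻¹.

0.406 μm

Q = I·t = 0.04780 × 3100.0 = 148.2 C; n(e⁻) = 0.001536 mol.
n(Ag) = n(e⁻)/1 = 0.001536 mol, so m = 0.001536 × 107.87 = 0.1656 g.
Volume = m/ρ = 0.1656 / 10.49 = 0.01579 cm³.
Thickness = V/A = 0.01579 / 389 = 4.06 × 10⁻⁵ cm = 0.406 μm.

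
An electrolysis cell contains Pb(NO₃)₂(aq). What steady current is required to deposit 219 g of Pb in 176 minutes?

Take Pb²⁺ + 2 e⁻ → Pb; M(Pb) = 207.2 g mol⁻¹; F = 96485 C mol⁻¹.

19.3 A

n(Pb) = 219 / 207.2 = 1.057 mol.
n(e⁻) = 2 × 1.057 = 2.114 mol.
Q = n(e⁻)·F = 2.114 × 96485 = 204000 C.
I = Q/t = 204000 / 10560 s = 19.3 A.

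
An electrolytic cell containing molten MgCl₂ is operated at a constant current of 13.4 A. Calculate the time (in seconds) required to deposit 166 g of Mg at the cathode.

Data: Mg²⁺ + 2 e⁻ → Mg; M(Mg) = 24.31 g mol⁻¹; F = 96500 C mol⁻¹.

n(Mg) = m/M = 166 / 24.31 = 6.828 mol.
Each Mg atom requires 2 electrons, so n(e⁻) = 2 × 6.828 = 13.66 mol.
Q = n(e⁻)·F = 13.66 × 96500 = 1318000 C.
t = Q/I = 1318000 / 13.40 A = 98350 s.

98400 s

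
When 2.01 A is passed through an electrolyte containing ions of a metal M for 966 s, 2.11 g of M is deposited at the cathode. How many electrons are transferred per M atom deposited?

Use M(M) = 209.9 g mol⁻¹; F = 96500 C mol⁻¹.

2

Q = I·t = 2.010 A × 966.00 s = 1942 C, so n(e⁻) = 1942/96500 = 0.02012 mol.
n(M) deposited = 2.11 / 209.9 = 0.01005 mol.
Electrons per atom = n(e⁻)/n(M) = 0.02012 / 0.01005 = 2.00 ≈ 2, so the ion is M²⁺.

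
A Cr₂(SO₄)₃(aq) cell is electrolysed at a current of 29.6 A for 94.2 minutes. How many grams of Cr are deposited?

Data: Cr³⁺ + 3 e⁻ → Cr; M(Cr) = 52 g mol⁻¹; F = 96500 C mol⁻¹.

Q = I·t = 29.60 A × 5652.0 s = 167300 C.
n(e⁻) = Q/F = 167300 / 96500 = 1.734 mol.
Cr³⁺ + 3 e⁻ → Cr, so n(Cr) = n(e⁻)/3 = 0.5779 mol.
m = n·M = 0.5779 × 52 = 30.1 g.

30.1 g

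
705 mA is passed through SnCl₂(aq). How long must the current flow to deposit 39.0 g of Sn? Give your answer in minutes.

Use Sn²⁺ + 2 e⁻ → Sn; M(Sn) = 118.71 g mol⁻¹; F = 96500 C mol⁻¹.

1500 min

n(Sn) = m/M = 39.0 / 118.71 = 0.3285 mol.
Each Sn atom requires 2 electrons, so n(e⁻) = 2 × 0.3285 = 0.6571 mol.
Q = n(e⁻)·F = 0.6571 × 96500 = 63410 C.
t = Q/I = 63410 / 0.7050 A = 89940 s = 1500 min.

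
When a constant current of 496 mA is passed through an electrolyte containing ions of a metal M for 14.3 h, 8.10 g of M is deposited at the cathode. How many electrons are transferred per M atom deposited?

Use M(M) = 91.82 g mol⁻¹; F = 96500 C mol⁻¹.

Q = I·t = 0.4960 A × 51480 s = 25530 C, so n(e⁻) = 25530/96500 = 0.2646 mol.
n(M) deposited = 8.10 / 91.82 = 0.08822 mol.
Electrons per atom = n(e⁻)/n(M) = 0.2646 / 0.08822 = 3.00 ≈ 3, so the ion is M³⁺.

3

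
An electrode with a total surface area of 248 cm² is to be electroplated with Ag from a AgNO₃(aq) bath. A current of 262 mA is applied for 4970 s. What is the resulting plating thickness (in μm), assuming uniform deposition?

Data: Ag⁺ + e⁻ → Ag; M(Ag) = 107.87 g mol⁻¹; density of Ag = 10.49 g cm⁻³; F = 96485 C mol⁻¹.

Q = I·t = 0.2620 × 4970.0 = 1302 C; n(e⁻) = 0.01350 mol.
n(Ag) = n(e⁻)/1 = 0.01350 mol, so m = 0.01350 × 107.87 = 1.456 g.
Volume = m/ρ = 1.456 / 10.49 = 0.1388 cm³.
Thickness = V/A = 0.1388 / 248 = 5.60 × 10⁻⁴ cm = 5.60 μm.

5.60 μm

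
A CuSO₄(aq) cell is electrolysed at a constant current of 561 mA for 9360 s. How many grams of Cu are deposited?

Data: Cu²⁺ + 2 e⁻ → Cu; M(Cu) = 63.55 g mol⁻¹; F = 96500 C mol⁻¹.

1.73 g

Q = I·t = 0.5610 A × 9360.0 s = 5251 C.
n(e⁻) = Q/F = 5251 / 96500 = 0.05441 mol.
Cu²⁺ + 2 e⁻ → Cu, so n(Cu) = n(e⁻)/2 = 0.02721 mol.
m = n·M = 0.02721 × 63.55 = 1.73 g.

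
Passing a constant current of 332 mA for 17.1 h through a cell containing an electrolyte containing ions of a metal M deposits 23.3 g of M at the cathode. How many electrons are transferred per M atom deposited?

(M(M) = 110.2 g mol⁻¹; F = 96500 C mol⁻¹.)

1

Q = I·t = 0.3320 A × 61560 s = 20440 C, so n(e⁻) = 20440/96500 = 0.2118 mol.
n(M) deposited = 23.3 / 110.2 = 0.2114 mol.
Electrons per atom = n(e⁻)/n(M) = 0.2118 / 0.2114 = 1.00 ≈ 1, so the ion is M⁺.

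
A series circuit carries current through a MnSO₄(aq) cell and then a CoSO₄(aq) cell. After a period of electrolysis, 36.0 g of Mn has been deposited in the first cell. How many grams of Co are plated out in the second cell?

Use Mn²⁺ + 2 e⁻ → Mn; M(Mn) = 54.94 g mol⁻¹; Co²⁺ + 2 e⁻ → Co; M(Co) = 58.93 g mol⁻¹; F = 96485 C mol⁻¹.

n(Mn) = 36.0 / 54.94 = 0.6553 mol.
Since Mn²⁺ + 2 e⁻ → Mn, n(e⁻) passed = 2 × 0.6553 = 1.311 mol.
Cells in series carry the same charge, so the same 1.311 mol of electrons passes through cell 2.
Co²⁺ + 2 e⁻ → Co, so n(Co) = 1.311 / 2 = 0.6553 mol.
m(Co) = 0.6553 × 58.93 = 38.6 g.

38.6 g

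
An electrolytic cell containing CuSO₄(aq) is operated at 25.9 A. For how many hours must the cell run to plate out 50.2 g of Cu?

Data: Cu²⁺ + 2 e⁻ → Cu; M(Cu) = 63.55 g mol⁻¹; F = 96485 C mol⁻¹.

1.63 h

n(Cu) = m/M = 50.2 / 63.55 = 0.7899 mol.
Each Cu atom requires 2 electrons, so n(e⁻) = 2 × 0.7899 = 1.580 mol.
Q = n(e⁻)·F = 1.580 × 96485 = 152400 C.
t = Q/I = 152400 / 25.90 A = 5885 s = 1.63 h.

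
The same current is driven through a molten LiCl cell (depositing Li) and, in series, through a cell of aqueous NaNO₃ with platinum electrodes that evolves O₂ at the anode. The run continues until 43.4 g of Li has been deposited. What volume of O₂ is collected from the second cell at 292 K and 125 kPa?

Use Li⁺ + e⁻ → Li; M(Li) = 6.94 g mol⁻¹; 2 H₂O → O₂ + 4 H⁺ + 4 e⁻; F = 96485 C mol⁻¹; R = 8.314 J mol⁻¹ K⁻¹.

30.4 L

n(Li) = 43.4 / 6.94 = 6.254 mol, so n(e⁻) = 1 × 6.254 = 6.254 mol.
The cells are in series, so the same 6.254 mol of electrons passes through the second cell.
2 H₂O → O₂ + 4 H⁺ + 4 e⁻ — 4 mol e⁻ per mol O₂, so n(O₂) = 6.254/4 = 1.563 mol.
V = nRT/P = (1.563 × 8.314 × 292) / (125 × 10³) = 0.0304 m³ = 30.4 L.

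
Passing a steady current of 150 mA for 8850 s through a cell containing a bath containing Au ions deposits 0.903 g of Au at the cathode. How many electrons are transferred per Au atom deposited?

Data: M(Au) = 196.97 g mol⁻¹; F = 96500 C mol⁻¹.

Q = I·t = 0.1500 A × 8850.0 s = 1328 C, so n(e⁻) = 1328/96500 = 0.01376 mol.
n(Au) deposited = 0.903 / 196.97 = 0.004584 mol.
Electrons per atom = n(e⁻)/n(Au) = 0.01376 / 0.004584 = 3.00 ≈ 3, so the ion is Au³⁺.

3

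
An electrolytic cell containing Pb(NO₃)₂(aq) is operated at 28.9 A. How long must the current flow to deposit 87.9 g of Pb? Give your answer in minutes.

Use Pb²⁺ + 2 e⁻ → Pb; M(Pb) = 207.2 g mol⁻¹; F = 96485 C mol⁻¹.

47.2 min

n(Pb) = m/M = 87.9 / 207.2 = 0.4242 mol.
Each Pb atom requires 2 electrons, so n(e⁻) = 2 × 0.4242 = 0.8485 mol.
Q = n(e⁻)·F = 0.8485 × 96485 = 81860 C.
t = Q/I = 81860 / 28.90 A = 2833 s = 47.2 min.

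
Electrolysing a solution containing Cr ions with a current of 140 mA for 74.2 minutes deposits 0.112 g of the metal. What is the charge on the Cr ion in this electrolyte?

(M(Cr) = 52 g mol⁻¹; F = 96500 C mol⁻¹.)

Q = I·t = 0.1400 A × 4452.0 s = 623.3 C, so n(e⁻) = 623.3/96500 = 0.006459 mol.
n(Cr) deposited = 0.112 / 52 = 0.002154 mol.
Electrons per atom = n(e⁻)/n(Cr) = 0.006459 / 0.002154 = 3.00 ≈ 3, so the ion is Cr³⁺.

+3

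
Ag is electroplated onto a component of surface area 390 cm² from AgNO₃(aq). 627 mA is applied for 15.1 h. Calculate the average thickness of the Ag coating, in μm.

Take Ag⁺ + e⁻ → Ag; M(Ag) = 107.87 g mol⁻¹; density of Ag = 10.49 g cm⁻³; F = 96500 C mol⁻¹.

93.1 μm

Q = I·t = 0.6270 × 54360 = 34080 C; n(e⁻) = 0.3532 mol.
n(Ag) = n(e⁻)/1 = 0.3532 mol, so m = 0.3532 × 107.87 = 38.10 g.
Volume = m/ρ = 38.10 / 10.49 = 3.632 cm³.
Thickness = V/A = 3.632 / 390 = 0.00931 cm = 93.1 μm.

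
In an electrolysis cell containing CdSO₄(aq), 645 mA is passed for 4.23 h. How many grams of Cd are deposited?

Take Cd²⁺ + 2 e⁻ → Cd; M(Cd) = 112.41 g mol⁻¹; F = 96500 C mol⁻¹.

Q = I·t = 0.6450 A × 15228 s = 9822 C.
n(e⁻) = Q/F = 9822 / 96500 = 0.1018 mol.
Cd²⁺ + 2 e⁻ → Cd, so n(Cd) = n(e⁻)/2 = 0.05089 mol.
m = n·M = 0.05089 × 112.41 = 5.72 g.

5.72 g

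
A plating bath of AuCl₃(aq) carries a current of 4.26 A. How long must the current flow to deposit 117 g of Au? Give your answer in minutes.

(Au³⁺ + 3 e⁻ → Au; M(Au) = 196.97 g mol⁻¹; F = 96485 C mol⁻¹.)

673 min

n(Au) = m/M = 117 / 196.97 = 0.5940 mol.
Each Au atom requires 3 electrons, so n(e⁻) = 3 × 0.5940 = 1.782 mol.
Q = n(e⁻)·F = 1.782 × 96485 = 171900 C.
t = Q/I = 171900 / 4.260 A = 40360 s = 673 min.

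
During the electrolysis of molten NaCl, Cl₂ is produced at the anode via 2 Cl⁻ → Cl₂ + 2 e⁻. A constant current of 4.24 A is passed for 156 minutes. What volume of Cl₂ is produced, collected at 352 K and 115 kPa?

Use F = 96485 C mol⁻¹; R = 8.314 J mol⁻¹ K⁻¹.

Q = I·t = 4.240 A × 9360.0 s = 39690 C.
n(e⁻) = Q/F = 39690 / 96485 = 0.4113 mol.
2 electrons are transferred per Cl₂ molecule, so n(Cl₂) = 0.4113 / 2 = 0.2057 mol.
V = nRT/P = (0.2057 × 8.314 × 352) / (115 × 10³ Pa) = 0.00523 m³ = 5.23 L.

5.23 L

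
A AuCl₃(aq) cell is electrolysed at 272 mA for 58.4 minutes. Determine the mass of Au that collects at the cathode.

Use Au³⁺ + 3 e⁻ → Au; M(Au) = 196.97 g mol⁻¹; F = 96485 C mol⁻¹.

Q = I·t = 0.2720 A × 3504.0 s = 953.1 C.
n(e⁻) = Q/F = 953.1 / 96485 = 0.009878 mol.
Au³⁺ + 3 e⁻ → Au, so n(Au) = n(e⁻)/3 = 0.003293 mol.
m = n·M = 0.003293 × 196.97 = 0.649 g.

0.649 g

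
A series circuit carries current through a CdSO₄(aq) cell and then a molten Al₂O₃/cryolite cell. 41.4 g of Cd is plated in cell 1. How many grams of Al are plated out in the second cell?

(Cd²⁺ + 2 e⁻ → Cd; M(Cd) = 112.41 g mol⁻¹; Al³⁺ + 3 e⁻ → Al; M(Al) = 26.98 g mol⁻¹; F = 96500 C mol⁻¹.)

n(Cd) = 41.4 / 112.41 = 0.3683 mol.
Since Cd²⁺ + 2 e⁻ → Cd, n(e⁻) passed = 2 × 0.3683 = 0.7366 mol.
Cells in series carry the same charge, so the same 0.7366 mol of electrons passes through cell 2.
Al³⁺ + 3 e⁻ → Al, so n(Al) = 0.7366 / 3 = 0.2455 mol.
m(Al) = 0.2455 × 26.98 = 6.62 g.

6.62 g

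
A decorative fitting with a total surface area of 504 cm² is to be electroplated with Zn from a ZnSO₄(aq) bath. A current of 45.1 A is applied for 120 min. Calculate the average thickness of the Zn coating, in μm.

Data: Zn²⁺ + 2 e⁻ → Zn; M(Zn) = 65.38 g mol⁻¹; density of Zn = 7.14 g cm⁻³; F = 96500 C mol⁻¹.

306 μm

Q = I·t = 45.10 × 7200.0 = 324700 C; n(e⁻) = 3.365 mol.
n(Zn) = n(e⁻)/2 = 1.682 mol, so m = 1.682 × 65.38 = 110.0 g.
Volume = m/ρ = 110.0 / 7.14 = 15.41 cm³.
Thickness = V/A = 15.41 / 504 = 0.0306 cm = 306 μm.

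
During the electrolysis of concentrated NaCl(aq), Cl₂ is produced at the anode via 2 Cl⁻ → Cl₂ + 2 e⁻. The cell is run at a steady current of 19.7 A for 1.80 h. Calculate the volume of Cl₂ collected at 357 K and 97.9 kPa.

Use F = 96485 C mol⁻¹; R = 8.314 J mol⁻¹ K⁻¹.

Q = I·t = 19.70 A × 6480.0 s = 127700 C.
n(e⁻) = Q/F = 127700 / 96485 = 1.323 mol.
2 electrons are transferred per Cl₂ molecule, so n(Cl₂) = 1.323 / 2 = 0.6615 mol.
V = nRT/P = (0.6615 × 8.314 × 357) / (97.9 × 10³ Pa) = 0.0201 m³ = 20.1 L.

20.1 L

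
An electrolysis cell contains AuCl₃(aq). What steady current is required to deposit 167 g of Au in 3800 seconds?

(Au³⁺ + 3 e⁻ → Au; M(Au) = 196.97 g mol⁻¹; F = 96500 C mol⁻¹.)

n(Au) = 167 / 196.97 = 0.8478 mol.
n(e⁻) = 3 × 0.8478 = 2.544 mol.
Q = n(e⁻)·F = 2.544 × 96500 = 245500 C.
I = Q/t = 245500 / 3800.0 s = 64.6 A.

64.6 A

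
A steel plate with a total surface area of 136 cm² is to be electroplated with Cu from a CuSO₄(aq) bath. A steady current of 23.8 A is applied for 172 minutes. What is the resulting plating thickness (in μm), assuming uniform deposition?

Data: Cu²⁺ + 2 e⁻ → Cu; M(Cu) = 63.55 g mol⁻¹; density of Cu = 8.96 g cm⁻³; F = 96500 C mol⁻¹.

Q = I·t = 23.80 × 10320 = 245600 C; n(e⁻) = 2.545 mol.
n(Cu) = n(e⁻)/2 = 1.273 mol, so m = 1.273 × 63.55 = 80.88 g.
Volume = m/ρ = 80.88 / 8.96 = 9.026 cm³.
Thickness = V/A = 9.026 / 136 = 0.0664 cm = 664 μm.

664 μm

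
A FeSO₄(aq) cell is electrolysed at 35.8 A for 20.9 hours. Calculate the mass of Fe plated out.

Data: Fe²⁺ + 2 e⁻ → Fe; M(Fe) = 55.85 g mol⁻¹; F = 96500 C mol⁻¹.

Q = I·t = 35.80 A × 75240 s = 2694000 C.
n(e⁻) = Q/F = 2694000 / 96500 = 27.91 mol.
Fe²⁺ + 2 e⁻ → Fe, so n(Fe) = n(e⁻)/2 = 13.96 mol.
m = n·M = 13.96 × 55.85 = 779 g.

779 g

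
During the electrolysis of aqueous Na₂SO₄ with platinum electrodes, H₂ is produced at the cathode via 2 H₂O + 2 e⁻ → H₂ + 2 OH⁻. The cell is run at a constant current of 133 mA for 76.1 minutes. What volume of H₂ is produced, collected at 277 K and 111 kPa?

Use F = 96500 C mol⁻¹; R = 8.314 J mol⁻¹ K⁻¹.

Q = I·t = 0.1330 A × 4566.0 s = 607.3 C.
n(e⁻) = Q/F = 607.3 / 96500 = 0.006293 mol.
2 electrons are transferred per H₂ molecule, so n(H₂) = 0.006293 / 2 = 0.003147 mol.
V = nRT/P = (0.003147 × 8.314 × 277) / (111 × 10³ Pa) = 6.53 × 10⁻⁵ m³ = 0.0653 L.

0.0653 L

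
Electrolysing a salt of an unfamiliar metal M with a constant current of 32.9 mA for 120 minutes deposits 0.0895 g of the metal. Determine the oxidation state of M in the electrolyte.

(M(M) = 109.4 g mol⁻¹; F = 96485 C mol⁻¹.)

Q = I·t = 0.03290 A × 7200.0 s = 236.9 C, so n(e⁻) = 236.9/96485 = 0.002455 mol.
n(M) deposited = 0.0895 / 109.4 = 0.0008181 mol.
Electrons per atom = n(e⁻)/n(M) = 0.002455 / 0.0008181 = 3.00 ≈ 3, so the ion is M³⁺.

+3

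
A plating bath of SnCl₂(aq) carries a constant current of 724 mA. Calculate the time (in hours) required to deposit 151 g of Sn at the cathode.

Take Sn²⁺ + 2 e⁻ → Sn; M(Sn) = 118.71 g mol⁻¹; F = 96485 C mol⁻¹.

94.2 h

n(Sn) = m/M = 151 / 118.71 = 1.272 mol.
Each Sn atom requires 2 electrons, so n(e⁻) = 2 × 1.272 = 2.544 mol.
Q = n(e⁻)·F = 2.544 × 96485 = 245500 C.
t = Q/I = 245500 / 0.7240 A = 339000 s = 94.2 h.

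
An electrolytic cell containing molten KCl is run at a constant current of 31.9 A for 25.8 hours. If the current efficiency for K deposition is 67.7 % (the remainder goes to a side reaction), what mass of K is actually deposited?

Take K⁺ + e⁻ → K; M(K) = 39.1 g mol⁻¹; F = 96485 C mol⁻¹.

Q = I·t = 31.90 × 92880 = 2963000 C.
n(e⁻) = 2963000/96485 = 30.71 mol; theoretically n(K) = 30.71/1 = 30.71 mol, m_theo = 1201 g.
At 67.7 % efficiency, m_actual = 0.677 × 1201 = 813 g.

813 g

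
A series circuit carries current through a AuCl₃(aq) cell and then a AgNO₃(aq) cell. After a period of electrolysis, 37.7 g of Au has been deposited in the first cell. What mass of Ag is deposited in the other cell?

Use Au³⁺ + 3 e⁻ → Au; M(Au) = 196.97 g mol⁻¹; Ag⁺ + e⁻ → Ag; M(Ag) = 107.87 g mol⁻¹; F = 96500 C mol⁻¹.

n(Au) = 37.7 / 196.97 = 0.1914 mol.
Since Au³⁺ + 3 e⁻ → Au, n(e⁻) passed = 3 × 0.1914 = 0.5742 mol.
Cells in series carry the same charge, so the same 0.5742 mol of electrons passes through cell 2.
Ag⁺ + e⁻ → Ag, so n(Ag) = 0.5742 / 1 = 0.5742 mol.
m(Ag) = 0.5742 × 107.87 = 61.9 g.

61.9 g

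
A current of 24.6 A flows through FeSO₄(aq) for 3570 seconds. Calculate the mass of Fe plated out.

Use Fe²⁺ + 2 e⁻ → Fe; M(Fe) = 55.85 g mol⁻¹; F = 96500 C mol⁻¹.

25.4 g

Q = I·t = 24.60 A × 3570.0 s = 87820 C.
n(e⁻) = Q/F = 87820 / 96500 = 0.9101 mol.
Fe²⁺ + 2 e⁻ → Fe, so n(Fe) = n(e⁻)/2 = 0.4550 mol.
m = n·M = 0.4550 × 55.85 = 25.4 g.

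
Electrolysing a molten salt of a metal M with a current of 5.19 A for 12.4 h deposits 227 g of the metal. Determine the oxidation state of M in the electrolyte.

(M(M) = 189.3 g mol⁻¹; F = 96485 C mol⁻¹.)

Q = I·t = 5.190 A × 44640 s = 231700 C, so n(e⁻) = 231700/96485 = 2.401 mol.
n(M) deposited = 227 / 189.3 = 1.199 mol.
Electrons per atom = n(e⁻)/n(M) = 2.401 / 1.199 = 2.00 ≈ 2, so the ion is M²⁺.

+2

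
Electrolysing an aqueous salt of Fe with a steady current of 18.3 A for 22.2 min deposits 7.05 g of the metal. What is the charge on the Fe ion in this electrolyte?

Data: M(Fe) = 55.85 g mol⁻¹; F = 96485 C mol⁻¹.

Q = I·t = 18.30 A × 1332.0 s = 24380 C, so n(e⁻) = 24380/96485 = 0.2526 mol.
n(Fe) deposited = 7.05 / 55.85 = 0.1262 mol.
Electrons per atom = n(e⁻)/n(Fe) = 0.2526 / 0.1262 = 2.00 ≈ 2, so the ion is Fe²⁺.

+2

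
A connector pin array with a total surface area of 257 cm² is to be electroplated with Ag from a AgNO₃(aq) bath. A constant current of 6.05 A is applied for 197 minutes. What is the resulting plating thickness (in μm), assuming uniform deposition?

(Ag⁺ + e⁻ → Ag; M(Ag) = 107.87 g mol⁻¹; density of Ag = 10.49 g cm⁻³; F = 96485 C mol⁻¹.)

Q = I·t = 6.050 × 11820 = 71510 C; n(e⁻) = 0.7412 mol.
n(Ag) = n(e⁻)/1 = 0.7412 mol, so m = 0.7412 × 107.87 = 79.95 g.
Volume = m/ρ = 79.95 / 10.49 = 7.621 cm³.
Thickness = V/A = 7.621 / 257 = 0.0297 cm = 297 μm.

297 μm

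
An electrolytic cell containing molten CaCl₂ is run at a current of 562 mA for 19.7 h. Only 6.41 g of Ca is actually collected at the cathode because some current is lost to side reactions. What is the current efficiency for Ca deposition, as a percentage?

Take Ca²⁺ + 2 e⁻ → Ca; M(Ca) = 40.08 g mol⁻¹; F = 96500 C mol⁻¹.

Q = I·t = 0.5620 × 70920 = 39860 C; n(e⁻) = 39860/96500 = 0.4130 mol.
Theoretical n(Ca) = n(e⁻)/2 = 0.2065 mol, i.e. m_theo = 0.2065 × 40.08 = 8.277 g.
Efficiency = m_actual / m_theo = 6.41 / 8.277 = 77.4 %.

77.4 %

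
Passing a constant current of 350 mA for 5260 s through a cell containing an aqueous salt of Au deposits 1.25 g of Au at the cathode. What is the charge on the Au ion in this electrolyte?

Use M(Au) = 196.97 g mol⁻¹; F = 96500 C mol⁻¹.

+3

Q = I·t = 0.3500 A × 5260.0 s = 1841 C, so n(e⁻) = 1841/96500 = 0.01908 mol.
n(Au) deposited = 1.25 / 196.97 = 0.006346 mol.
Electrons per atom = n(e⁻)/n(Au) = 0.01908 / 0.006346 = 3.01 ≈ 3, so the ion is Au³⁺.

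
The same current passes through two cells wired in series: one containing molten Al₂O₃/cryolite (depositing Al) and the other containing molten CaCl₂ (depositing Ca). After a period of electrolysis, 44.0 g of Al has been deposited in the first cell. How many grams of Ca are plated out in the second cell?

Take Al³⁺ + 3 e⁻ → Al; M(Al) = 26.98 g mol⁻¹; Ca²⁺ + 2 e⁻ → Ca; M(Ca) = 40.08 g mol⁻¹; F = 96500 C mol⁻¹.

98.0 g

n(Al) = 44.0 / 26.98 = 1.631 mol.
Since Al³⁺ + 3 e⁻ → Al, n(e⁻) passed = 3 × 1.631 = 4.893 mol.
Cells in series carry the same charge, so the same 4.893 mol of electrons passes through cell 2.
Ca²⁺ + 2 e⁻ → Ca, so n(Ca) = 4.893 / 2 = 2.446 mol.
m(Ca) = 2.446 × 40.08 = 98.0 g.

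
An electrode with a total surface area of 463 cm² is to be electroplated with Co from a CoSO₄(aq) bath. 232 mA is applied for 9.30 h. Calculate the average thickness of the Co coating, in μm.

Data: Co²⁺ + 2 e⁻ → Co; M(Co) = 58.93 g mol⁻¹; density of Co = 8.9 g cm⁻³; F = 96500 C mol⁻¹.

5.76 μm

Q = I·t = 0.2320 × 33480 = 7767 C; n(e⁻) = 0.08049 mol.
n(Co) = n(e⁻)/2 = 0.04025 mol, so m = 0.04025 × 58.93 = 2.372 g.
Volume = m/ρ = 2.372 / 8.9 = 0.2665 cm³.
Thickness = V/A = 0.2665 / 463 = 5.76 × 10⁻⁴ cm = 5.76 μm.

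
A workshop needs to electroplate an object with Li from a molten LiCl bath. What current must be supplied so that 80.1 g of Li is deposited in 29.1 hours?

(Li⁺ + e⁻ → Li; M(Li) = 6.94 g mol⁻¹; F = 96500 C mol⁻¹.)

n(Li) = 80.1 / 6.94 = 11.54 mol.
n(e⁻) = 1 × 11.54 = 11.54 mol.
Q = n(e⁻)·F = 11.54 × 96500 = 1114000 C.
I = Q/t = 1114000 / 104760 s = 10.6 A.

10.6 A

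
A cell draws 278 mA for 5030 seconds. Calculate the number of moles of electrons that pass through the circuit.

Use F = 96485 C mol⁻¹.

Q = I·t = 0.2780 A × 5030.0 s = 1398 C.
n(e⁻) = Q/F = 1398 / 96485 = 0.0145 mol.

0.0145 mol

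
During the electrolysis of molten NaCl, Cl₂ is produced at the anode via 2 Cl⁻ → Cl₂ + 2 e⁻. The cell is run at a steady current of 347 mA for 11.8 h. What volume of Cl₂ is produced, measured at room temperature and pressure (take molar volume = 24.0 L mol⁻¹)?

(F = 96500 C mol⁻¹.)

1.83 L

Q = I·t = 0.3470 A × 42480 s = 14740 C.
n(e⁻) = Q/F = 14740 / 96500 = 0.1528 mol.
2 electrons are transferred per Cl₂ molecule, so n(Cl₂) = 0.1528 / 2 = 0.07638 mol.
V = n × V_m = 0.07638 × 24.0 = 1.83 L.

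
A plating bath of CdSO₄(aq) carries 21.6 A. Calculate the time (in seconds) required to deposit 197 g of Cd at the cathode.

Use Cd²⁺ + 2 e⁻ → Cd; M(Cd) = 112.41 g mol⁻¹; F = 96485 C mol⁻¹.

15700 s

n(Cd) = m/M = 197 / 112.41 = 1.753 mol.
Each Cd atom requires 2 electrons, so n(e⁻) = 2 × 1.753 = 3.505 mol.
Q = n(e⁻)·F = 3.505 × 96485 = 338200 C.
t = Q/I = 338200 / 21.60 A = 15660 s.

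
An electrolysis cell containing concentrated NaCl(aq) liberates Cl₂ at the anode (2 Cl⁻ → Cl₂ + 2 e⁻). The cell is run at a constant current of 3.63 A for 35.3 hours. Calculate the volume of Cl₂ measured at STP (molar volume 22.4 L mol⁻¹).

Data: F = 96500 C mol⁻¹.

Q = I·t = 3.630 A × 127080 s = 461300 C.
n(e⁻) = Q/F = 461300 / 96500 = 4.780 mol.
2 electrons are transferred per Cl₂ molecule, so n(Cl₂) = 4.780 / 2 = 2.390 mol.
V = n × V_m = 2.390 × 22.4 = 53.5 L.

53.5 L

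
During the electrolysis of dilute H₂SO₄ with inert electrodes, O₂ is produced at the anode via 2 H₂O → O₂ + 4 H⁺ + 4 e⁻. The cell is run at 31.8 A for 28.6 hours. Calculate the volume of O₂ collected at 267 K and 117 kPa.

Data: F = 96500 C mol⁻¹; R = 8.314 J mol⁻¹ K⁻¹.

Q = I·t = 31.80 A × 102960 s = 3274000 C.
n(e⁻) = Q/F = 3274000 / 96500 = 33.93 mol.
4 electrons are transferred per O₂ molecule, so n(O₂) = 33.93 / 4 = 8.482 mol.
V = nRT/P = (8.482 × 8.314 × 267) / (117 × 10³ Pa) = 0.161 m³ = 161 L.

161 L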